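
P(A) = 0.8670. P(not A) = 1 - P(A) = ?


P(not A) = 1 - 0.8670 = 0.1330

P(not A) = 0.1330


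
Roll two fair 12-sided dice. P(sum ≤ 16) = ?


Total outcomes = 12×12 = 144
Favorable (sum ≤ 16): 108
P = 108/144 = 0.7500

P = 0.7500


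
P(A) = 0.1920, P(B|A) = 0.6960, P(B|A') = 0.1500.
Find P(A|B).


P(B) = P(B|A)*P(A) + P(B|A')*P(A')
= 0.6960*0.1920 + 0.1500*0.8080
= 0.133632 + 0.121200 = 0.254832
P(A|B) = 0.133632/0.254832 = 0.5244

P(A|B) = 0.5244


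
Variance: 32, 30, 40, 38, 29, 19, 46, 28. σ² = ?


Mean = 32.7500
Squared deviations: 0.5625, 7.5625, 52.5625, 27.5625, 14.0625, 189.0625, 175.5625, 22.5625
Sum = 489.5000
Variance = 489.5000/8 = 61.1875

Variance = 61.1875


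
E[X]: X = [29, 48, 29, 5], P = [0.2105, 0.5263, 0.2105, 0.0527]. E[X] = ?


E[X] = 29*0.2105 + 48*0.5263 + 29*0.2105 + 5*0.0527
= 6.1045 + 25.2624 + 6.1045 + 0.2635
= 37.7349

E[X] = 37.7349


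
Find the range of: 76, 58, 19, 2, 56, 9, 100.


Max = 100, Min = 2
Range = 100 - 2 = 98

Range = 98


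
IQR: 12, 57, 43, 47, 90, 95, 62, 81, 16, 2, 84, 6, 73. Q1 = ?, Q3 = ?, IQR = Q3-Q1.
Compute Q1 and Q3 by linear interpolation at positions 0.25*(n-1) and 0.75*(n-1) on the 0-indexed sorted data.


Sorted: 2, 6, 12, 16, 43, 47, 57, 62, 73, 81, 84, 90, 95
Q1 (25th %ile) = 16.0000
Q3 (75th %ile) = 81.0000
IQR = 81.0000 - 16.0000 = 65.0000

IQR = 65.0000


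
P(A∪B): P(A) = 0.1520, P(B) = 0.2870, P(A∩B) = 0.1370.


P(A∪B) = 0.1520 + 0.2870 - 0.1370
= 0.4390 - 0.1370
= 0.3020

P(A∪B) = 0.3020


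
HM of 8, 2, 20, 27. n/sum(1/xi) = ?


Sum of reciprocals = 1/8 + 1/2 + 1/20 + 1/27 = 0.712037
HM = 4/0.712037 = 5.6177

HM = 5.6177


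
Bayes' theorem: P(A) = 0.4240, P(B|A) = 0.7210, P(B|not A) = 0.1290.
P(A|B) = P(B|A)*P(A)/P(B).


P(B) = P(B|A)*P(A) + P(B|A')*P(A')
= 0.7210*0.4240 + 0.1290*0.5760
= 0.305704 + 0.074304 = 0.380008
P(A|B) = 0.305704/0.380008 = 0.8045

P(A|B) = 0.8045


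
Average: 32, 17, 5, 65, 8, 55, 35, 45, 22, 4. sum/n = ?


Sum = 32 + 17 + 5 + 65 + 8 + 55 + 35 + 45 + 22 + 4 = 288
n = 10
Mean = 288/10 = 28.8000

Mean = 28.8000


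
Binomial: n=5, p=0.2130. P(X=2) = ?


C(5,2) = 10
p^2 = 0.045369
(1-p)^3 = 0.487443
P = 10 * 0.045369 * 0.487443 = 0.2211

P(X=2) = 0.2211


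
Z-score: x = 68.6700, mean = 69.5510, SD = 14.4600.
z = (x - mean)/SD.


z = (68.6700 - 69.5510)/14.4600
= -0.8810/14.4600
= -0.0609

z = -0.0609


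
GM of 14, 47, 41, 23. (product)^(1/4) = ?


Product = 14 × 47 × 41 × 23 = 620494
GM = 620494^(1/4) = 28.0663

GM = 28.0663


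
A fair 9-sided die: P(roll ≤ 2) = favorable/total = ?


Favorable outcomes (roll ≤ 2): 2
Total outcomes = 9
P = 2/9 = 0.2222

P = 0.2222


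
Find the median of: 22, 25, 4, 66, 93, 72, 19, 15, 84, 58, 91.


Sorted: 4, 15, 19, 22, 25, 58, 66, 72, 84, 91, 93
n = 11 (odd)
Middle value = 58

Median = 58


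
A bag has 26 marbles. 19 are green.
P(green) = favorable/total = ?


P = 19/26 = 0.7308

P = 0.7308


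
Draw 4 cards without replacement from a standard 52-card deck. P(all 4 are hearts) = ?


P(all hearts) = (13/52) × (12/51) × (11/50) × (10/49)
= 0.0026

P = 0.0026


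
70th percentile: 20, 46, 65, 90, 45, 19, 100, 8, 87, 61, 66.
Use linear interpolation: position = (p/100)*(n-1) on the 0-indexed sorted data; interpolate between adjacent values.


Sorted: 8, 19, 20, 45, 46, 61, 65, 66, 87, 90, 100
n = 11
Index = 70/100 * 10 = 7.0000
Lower = data[7] = 66, Upper = data[8] = 87
P70 = 66 + 0*(21) = 66.0000

P70 = 66.0000


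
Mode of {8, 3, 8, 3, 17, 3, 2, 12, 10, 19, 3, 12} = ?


Frequencies: 2:1, 3:4, 8:2, 10:1, 12:2, 17:1, 19:1
Max frequency = 4
Mode = 3

Mode = 3


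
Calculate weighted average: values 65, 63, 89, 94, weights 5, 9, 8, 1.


Numerator = 65*5 + 63*9 + 89*8 + 94*1 = 1698
Denominator = 5 + 9 + 8 + 1 = 23
WM = 1698/23 = 73.8261

WM = 73.8261


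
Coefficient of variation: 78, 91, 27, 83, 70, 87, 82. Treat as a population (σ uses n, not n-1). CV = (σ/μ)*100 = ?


Mean = 74.0000
SD = 20.1565
CV = (20.1565/74.0000)*100 = 27.2386%

CV = 27.2386%


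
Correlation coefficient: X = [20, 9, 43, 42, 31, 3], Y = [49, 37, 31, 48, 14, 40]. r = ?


Mean X = 24.6667, Mean Y = 36.5000
SD X = 15.347819, SD Y = 11.814539
Cov = -31.000000
r = -31.000000/(15.347819*11.814539) = -0.1710

r = -0.1710


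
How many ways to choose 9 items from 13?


C(13,9) = 13!/(9! × 4!)
= 6227020800/(362880 × 24)
= 715

C(13,9) = 715


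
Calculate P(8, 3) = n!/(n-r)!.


P(8,3) = 8!/5!
= 40320/120
= 336

P(8,3) = 336


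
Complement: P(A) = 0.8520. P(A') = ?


P(not A) = 1 - 0.8520 = 0.1480

P(not A) = 0.1480


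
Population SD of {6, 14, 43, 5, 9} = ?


Mean = 15.4000
Variance = 200.2400
SD = sqrt(200.2400) = 14.1506

SD = 14.1506


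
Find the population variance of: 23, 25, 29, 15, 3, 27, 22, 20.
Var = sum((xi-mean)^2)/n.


Mean = 20.5000
Squared deviations: 6.2500, 20.2500, 72.2500, 30.2500, 306.2500, 42.2500, 2.2500, 0.2500
Sum = 480.0000
Variance = 480.0000/8 = 60.0000

Variance = 60.0000


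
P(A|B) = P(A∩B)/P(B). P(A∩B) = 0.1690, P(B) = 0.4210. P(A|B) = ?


P(A|B) = 0.1690/0.4210 = 0.4014

P(A|B) = 0.4014


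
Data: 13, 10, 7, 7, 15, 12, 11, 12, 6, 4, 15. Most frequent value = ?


Frequencies: 4:1, 6:1, 7:2, 10:1, 11:1, 12:2, 13:1, 15:2
Max frequency = 2
Mode = 7, 12, 15

Mode = 7, 12, 15


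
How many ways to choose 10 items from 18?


C(18,10) = 18!/(10! × 8!)
= 6402373705728000/(3628800 × 40320)
= 43758

C(18,10) = 43758


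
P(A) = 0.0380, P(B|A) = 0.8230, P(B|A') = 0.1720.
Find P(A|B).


P(B) = P(B|A)*P(A) + P(B|A')*P(A')
= 0.8230*0.0380 + 0.1720*0.9620
= 0.031274 + 0.165464 = 0.196738
P(A|B) = 0.031274/0.196738 = 0.1590

P(A|B) = 0.1590


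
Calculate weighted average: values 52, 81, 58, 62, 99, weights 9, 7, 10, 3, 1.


Numerator = 52*9 + 81*7 + 58*10 + 62*3 + 99*1 = 1900
Denominator = 9 + 7 + 10 + 3 + 1 = 30
WM = 1900/30 = 63.3333

WM = 63.3333


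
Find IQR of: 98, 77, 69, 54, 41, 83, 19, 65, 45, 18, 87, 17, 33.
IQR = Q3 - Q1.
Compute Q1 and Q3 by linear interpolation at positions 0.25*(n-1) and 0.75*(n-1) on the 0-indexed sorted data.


Sorted: 17, 18, 19, 33, 41, 45, 54, 65, 69, 77, 83, 87, 98
Q1 (25th %ile) = 33.0000
Q3 (75th %ile) = 77.0000
IQR = 77.0000 - 33.0000 = 44.0000

IQR = 44.0000


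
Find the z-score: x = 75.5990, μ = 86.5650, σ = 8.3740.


z = (75.5990 - 86.5650)/8.3740
= -10.9660/8.3740
= -1.3095

z = -1.3095


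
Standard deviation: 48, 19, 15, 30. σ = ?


Mean = 28.0000
Variance = 163.5000
SD = sqrt(163.5000) = 12.7867

SD = 12.7867


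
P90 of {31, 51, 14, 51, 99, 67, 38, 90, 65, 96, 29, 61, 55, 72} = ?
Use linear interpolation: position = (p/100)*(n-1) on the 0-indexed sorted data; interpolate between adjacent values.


Sorted: 14, 29, 31, 38, 51, 51, 55, 61, 65, 67, 72, 90, 96, 99
n = 14
Index = 90/100 * 13 = 11.7000
Lower = data[11] = 90, Upper = data[12] = 96
P90 = 90 + 0.7000*(6) = 94.2000

P90 = 94.2000


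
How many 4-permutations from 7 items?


P(7,4) = 7!/3!
= 5040/6
= 840

P(7,4) = 840


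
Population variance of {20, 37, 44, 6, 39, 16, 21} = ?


Mean = 26.1429
Squared deviations: 37.7347, 117.8776, 318.8776, 405.7347, 165.3061, 102.8776, 26.4490
Sum = 1174.8571
Variance = 1174.8571/7 = 167.8367

Variance = 167.8367


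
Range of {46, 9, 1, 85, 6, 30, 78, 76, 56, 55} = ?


Max = 85, Min = 1
Range = 85 - 1 = 84

Range = 84


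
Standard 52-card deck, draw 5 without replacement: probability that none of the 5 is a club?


P(no clubs) = (39/52) × (38/51) × (37/50) × (36/49) × (35/48)
= 0.2215

P = 0.2215


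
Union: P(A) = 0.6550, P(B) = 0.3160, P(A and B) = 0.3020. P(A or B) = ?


P(A∪B) = 0.6550 + 0.3160 - 0.3020
= 0.9710 - 0.3020
= 0.6690

P(A∪B) = 0.6690


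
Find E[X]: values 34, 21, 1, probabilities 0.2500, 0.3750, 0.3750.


E[X] = 34*0.2500 + 21*0.3750 + 1*0.3750
= 8.5000 + 7.8750 + 0.3750
= 16.7500

E[X] = 16.7500


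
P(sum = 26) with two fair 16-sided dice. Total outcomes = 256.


Total outcomes = 16×16 = 256
Favorable (sum = 26): 7
P = 7/256 = 0.0273

P = 0.0273


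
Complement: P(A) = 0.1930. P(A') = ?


P(not A) = 1 - 0.1930 = 0.8070

P(not A) = 0.8070


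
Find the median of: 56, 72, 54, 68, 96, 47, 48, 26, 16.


Sorted: 16, 26, 47, 48, 54, 56, 68, 72, 96
n = 9 (odd)
Middle value = 54

Median = 54


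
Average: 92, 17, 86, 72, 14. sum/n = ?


Sum = 92 + 17 + 86 + 72 + 14 = 281
n = 5
Mean = 281/5 = 56.2000

Mean = 56.2000


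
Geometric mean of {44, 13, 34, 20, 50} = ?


Product = 44 × 13 × 34 × 20 × 50 = 19448000
GM = 19448000^(1/5) = 28.6929

GM = 28.6929


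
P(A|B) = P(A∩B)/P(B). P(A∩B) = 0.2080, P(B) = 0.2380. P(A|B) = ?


P(A|B) = 0.2080/0.2380 = 0.8739

P(A|B) = 0.8739


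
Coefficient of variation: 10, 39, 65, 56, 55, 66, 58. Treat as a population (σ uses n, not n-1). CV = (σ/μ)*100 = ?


Mean = 49.8571
SD = 18.2321
CV = (18.2321/49.8571)*100 = 36.5686%

CV = 36.5686%


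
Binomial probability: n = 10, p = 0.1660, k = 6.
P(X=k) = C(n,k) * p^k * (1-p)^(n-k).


C(10,6) = 210
p^6 = 2.092418e-05
(1-p)^4 = 0.483798
P = 210 * 2.092418e-05 * 0.483798 = 0.0021

P(X=6) = 0.0021


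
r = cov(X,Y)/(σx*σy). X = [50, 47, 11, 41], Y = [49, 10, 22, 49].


Mean X = 37.2500, Mean Y = 32.5000
SD X = 15.497984, SD Y = 17.036725
Cov = 82.125000
r = 82.125000/(15.497984*17.036725) = 0.3110

r = 0.3110


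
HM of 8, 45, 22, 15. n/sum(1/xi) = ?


Sum of reciprocals = 1/8 + 1/45 + 1/22 + 1/15 = 0.259343
HM = 4/0.259343 = 15.4236

HM = 15.4236


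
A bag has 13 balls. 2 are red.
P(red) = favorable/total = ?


P = 2/13 = 0.1538

P = 0.1538


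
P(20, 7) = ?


P(20,7) = 20!/13!
= 2432902008176640000/6227020800
= 390700800

P(20,7) = 390700800


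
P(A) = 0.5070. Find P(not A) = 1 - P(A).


P(not A) = 1 - 0.5070 = 0.4930

P(not A) = 0.4930


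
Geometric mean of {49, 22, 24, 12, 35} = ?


Product = 49 × 22 × 24 × 12 × 35 = 10866240
GM = 10866240^(1/5) = 25.5397

GM = 25.5397


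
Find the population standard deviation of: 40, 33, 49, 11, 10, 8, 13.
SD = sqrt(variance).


Mean = 23.4286
Variance = 243.1020
SD = sqrt(243.1020) = 15.5917

SD = 15.5917


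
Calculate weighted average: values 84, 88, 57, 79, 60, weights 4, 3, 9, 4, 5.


Numerator = 84*4 + 88*3 + 57*9 + 79*4 + 60*5 = 1729
Denominator = 4 + 3 + 9 + 4 + 5 = 25
WM = 1729/25 = 69.1600

WM = 69.1600


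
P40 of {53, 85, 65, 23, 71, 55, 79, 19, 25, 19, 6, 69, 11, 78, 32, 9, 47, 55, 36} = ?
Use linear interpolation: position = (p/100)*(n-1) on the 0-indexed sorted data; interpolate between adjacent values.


Sorted: 6, 9, 11, 19, 19, 23, 25, 32, 36, 47, 53, 55, 55, 65, 69, 71, 78, 79, 85
n = 19
Index = 40/100 * 18 = 7.2000
Lower = data[7] = 32, Upper = data[8] = 36
P40 = 32 + 0.2000*(4) = 32.8000

P40 = 32.8000


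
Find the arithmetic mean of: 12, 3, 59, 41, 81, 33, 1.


Sum = 12 + 3 + 59 + 41 + 81 + 33 + 1 = 230
n = 7
Mean = 230/7 = 32.8571

Mean = 32.8571


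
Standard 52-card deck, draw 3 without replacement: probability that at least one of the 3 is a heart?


P(at least one) = 1 - P(none)
P(none) = (39/52) × (38/51) × (37/50) = 0.413529
P(at least one) = 1 - 0.413529 = 0.5865

P = 0.5865


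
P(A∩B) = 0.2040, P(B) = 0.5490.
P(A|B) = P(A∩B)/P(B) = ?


P(A|B) = 0.2040/0.5490 = 0.3716

P(A|B) = 0.3716


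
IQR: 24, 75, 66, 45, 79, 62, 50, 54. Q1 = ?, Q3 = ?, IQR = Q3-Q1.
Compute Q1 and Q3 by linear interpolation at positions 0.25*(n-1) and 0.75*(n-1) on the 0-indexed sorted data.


Sorted: 24, 45, 50, 54, 62, 66, 75, 79
Q1 (25th %ile) = 48.7500
Q3 (75th %ile) = 68.2500
IQR = 68.2500 - 48.7500 = 19.5000

IQR = 19.5000


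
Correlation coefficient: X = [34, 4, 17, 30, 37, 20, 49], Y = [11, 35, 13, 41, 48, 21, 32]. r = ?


Mean X = 27.2857, Mean Y = 28.7143
SD X = 13.729159, SD Y = 13.057174
Cov = 34.938776
r = 34.938776/(13.729159*13.057174) = 0.1949

r = 0.1949


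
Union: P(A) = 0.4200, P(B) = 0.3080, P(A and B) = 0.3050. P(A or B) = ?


P(A∪B) = 0.4200 + 0.3080 - 0.3050
= 0.7280 - 0.3050
= 0.4230

P(A∪B) = 0.4230


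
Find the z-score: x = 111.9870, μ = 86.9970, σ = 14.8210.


z = (111.9870 - 86.9970)/14.8210
= 24.9900/14.8210
= 1.6861

z = 1.6861


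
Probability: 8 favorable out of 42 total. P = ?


P = 8/42 = 0.1905

P = 0.1905


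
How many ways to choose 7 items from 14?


C(14,7) = 14!/(7! × 7!)
= 87178291200/(5040 × 5040)
= 3432

C(14,7) = 3432


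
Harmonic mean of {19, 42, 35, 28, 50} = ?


Sum of reciprocals = 1/19 + 1/42 + 1/35 + 1/28 + 1/50 = 0.160727
HM = 5/0.160727 = 31.1087

HM = 31.1087


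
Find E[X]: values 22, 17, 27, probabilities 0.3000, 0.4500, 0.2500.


E[X] = 22*0.3000 + 17*0.4500 + 27*0.2500
= 6.6000 + 7.6500 + 6.7500
= 21.0000

E[X] = 21.0000


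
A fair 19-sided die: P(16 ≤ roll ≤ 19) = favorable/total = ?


Favorable outcomes (16 ≤ roll ≤ 19): 4
Total outcomes = 19
P = 4/19 = 0.2105

P = 0.2105


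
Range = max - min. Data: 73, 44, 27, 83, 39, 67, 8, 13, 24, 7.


Max = 83, Min = 7
Range = 83 - 7 = 76

Range = 76


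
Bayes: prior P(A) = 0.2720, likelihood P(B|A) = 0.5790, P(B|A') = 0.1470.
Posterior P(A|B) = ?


P(B) = P(B|A)*P(A) + P(B|A')*P(A')
= 0.5790*0.2720 + 0.1470*0.7280
= 0.157488 + 0.107016 = 0.264504
P(A|B) = 0.157488/0.264504 = 0.5954

P(A|B) = 0.5954


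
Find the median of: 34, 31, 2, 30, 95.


Sorted: 2, 30, 31, 34, 95
n = 5 (odd)
Middle value = 31

Median = 31


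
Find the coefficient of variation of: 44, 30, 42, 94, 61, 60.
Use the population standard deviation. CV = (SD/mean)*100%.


Mean = 55.1667
SD = 20.3995
CV = (20.3995/55.1667)*100 = 36.9779%

CV = 36.9779%


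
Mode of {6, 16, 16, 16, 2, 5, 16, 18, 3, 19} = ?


Frequencies: 2:1, 3:1, 5:1, 6:1, 16:4, 18:1, 19:1
Max frequency = 4
Mode = 16

Mode = 16


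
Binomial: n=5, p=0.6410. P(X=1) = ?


C(5,1) = 5
p^1 = 0.641000
(1-p)^4 = 0.016610
P = 5 * 0.641000 * 0.016610 = 0.0532

P(X=1) = 0.0532


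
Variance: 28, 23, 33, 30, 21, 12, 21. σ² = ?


Mean = 24.0000
Squared deviations: 16.0000, 1.0000, 81.0000, 36.0000, 9.0000, 144.0000, 9.0000
Sum = 296.0000
Variance = 296.0000/7 = 42.2857

Variance = 42.2857


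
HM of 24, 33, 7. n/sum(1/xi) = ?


Sum of reciprocals = 1/24 + 1/33 + 1/7 = 0.214827
HM = 3/0.214827 = 13.9647

HM = 13.9647


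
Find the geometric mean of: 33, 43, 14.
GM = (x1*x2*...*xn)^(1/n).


Product = 33 × 43 × 14 = 19866
GM = 19866^(1/3) = 27.0834

GM = 27.0834


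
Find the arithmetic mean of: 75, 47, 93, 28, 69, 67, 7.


Sum = 75 + 47 + 93 + 28 + 69 + 67 + 7 = 386
n = 7
Mean = 386/7 = 55.1429

Mean = 55.1429


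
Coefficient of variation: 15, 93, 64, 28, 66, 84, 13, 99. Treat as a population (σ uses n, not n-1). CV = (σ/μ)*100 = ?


Mean = 57.7500
SD = 32.5106
CV = (32.5106/57.7500)*100 = 56.2954%

CV = 56.2954%


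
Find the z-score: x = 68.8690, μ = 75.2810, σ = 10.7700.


z = (68.8690 - 75.2810)/10.7700
= -6.4120/10.7700
= -0.5954

z = -0.5954


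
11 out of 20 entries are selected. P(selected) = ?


P = 11/20 = 0.5500

P = 0.5500


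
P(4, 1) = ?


P(4,1) = 4!/3!
= 24/6
= 4

P(4,1) = 4


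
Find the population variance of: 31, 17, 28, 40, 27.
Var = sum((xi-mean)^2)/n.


Mean = 28.6000
Squared deviations: 5.7600, 134.5600, 0.3600, 129.9600, 2.5600
Sum = 273.2000
Variance = 273.2000/5 = 54.6400

Variance = 54.6400


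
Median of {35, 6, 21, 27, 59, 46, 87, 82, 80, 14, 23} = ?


Sorted: 6, 14, 21, 23, 27, 35, 46, 59, 80, 82, 87
n = 11 (odd)
Middle value = 35

Median = 35


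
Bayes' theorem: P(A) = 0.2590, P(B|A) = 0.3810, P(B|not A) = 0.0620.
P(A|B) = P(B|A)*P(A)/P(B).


P(B) = P(B|A)*P(A) + P(B|A')*P(A')
= 0.3810*0.2590 + 0.0620*0.7410
= 0.098679 + 0.045942 = 0.144621
P(A|B) = 0.098679/0.144621 = 0.6823

P(A|B) = 0.6823


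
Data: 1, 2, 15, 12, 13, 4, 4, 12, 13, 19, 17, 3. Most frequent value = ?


Frequencies: 1:1, 2:1, 3:1, 4:2, 12:2, 13:2, 15:1, 17:1, 19:1
Max frequency = 2
Mode = 4, 12, 13

Mode = 4, 12, 13


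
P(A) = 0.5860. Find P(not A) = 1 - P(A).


P(not A) = 1 - 0.5860 = 0.4140

P(not A) = 0.4140


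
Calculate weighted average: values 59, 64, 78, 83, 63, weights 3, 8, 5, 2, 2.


Numerator = 59*3 + 64*8 + 78*5 + 83*2 + 63*2 = 1371
Denominator = 3 + 8 + 5 + 2 + 2 = 20
WM = 1371/20 = 68.5500

WM = 68.5500


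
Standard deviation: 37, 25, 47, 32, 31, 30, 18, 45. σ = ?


Mean = 33.1250
Variance = 82.3594
SD = sqrt(82.3594) = 9.0752

SD = 9.0752


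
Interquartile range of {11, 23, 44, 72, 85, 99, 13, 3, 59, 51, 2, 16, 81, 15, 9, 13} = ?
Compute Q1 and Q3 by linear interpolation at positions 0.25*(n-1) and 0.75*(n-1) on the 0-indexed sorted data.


Sorted: 2, 3, 9, 11, 13, 13, 15, 16, 23, 44, 51, 59, 72, 81, 85, 99
Q1 (25th %ile) = 12.5000
Q3 (75th %ile) = 62.2500
IQR = 62.2500 - 12.5000 = 49.7500

IQR = 49.7500


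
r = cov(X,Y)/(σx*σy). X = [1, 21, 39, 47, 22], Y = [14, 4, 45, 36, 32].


Mean X = 26.0000, Mean Y = 26.2000
SD X = 15.974980, SD Y = 14.998667
Cov = 168.600000
r = 168.600000/(15.974980*14.998667) = 0.7037

r = 0.7037


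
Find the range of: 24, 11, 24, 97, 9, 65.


Max = 97, Min = 9
Range = 97 - 9 = 88

Range = 88


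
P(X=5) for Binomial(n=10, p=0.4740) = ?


C(10,5) = 252
p^5 = 0.023927
(1-p)^5 = 0.040265
P = 252 * 0.023927 * 0.040265 = 0.2428

P(X=5) = 0.2428


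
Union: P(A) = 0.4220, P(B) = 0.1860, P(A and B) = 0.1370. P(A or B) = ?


P(A∪B) = 0.4220 + 0.1860 - 0.1370
= 0.6080 - 0.1370
= 0.4710

P(A∪B) = 0.4710


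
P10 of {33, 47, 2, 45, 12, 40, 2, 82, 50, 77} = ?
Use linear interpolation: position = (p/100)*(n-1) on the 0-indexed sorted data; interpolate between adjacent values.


Sorted: 2, 2, 12, 33, 40, 45, 47, 50, 77, 82
n = 10
Index = 10/100 * 9 = 0.9000
Lower = data[0] = 2, Upper = data[1] = 2
P10 = 2 + 0.9000*(0) = 2.0000

P10 = 2.0000


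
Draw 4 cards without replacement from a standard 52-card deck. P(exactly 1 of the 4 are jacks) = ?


Hypergeometric: P(X=1) = C(4,1)·C(48,3) / C(52,4)
= 4 × 17296 / 270725
= 69184/270725 = 0.2556

P = 0.2556


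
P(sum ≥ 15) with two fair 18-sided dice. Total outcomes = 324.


Total outcomes = 18×18 = 324
Favorable (sum ≥ 15): 233
P = 233/324 = 0.7191

P = 0.7191


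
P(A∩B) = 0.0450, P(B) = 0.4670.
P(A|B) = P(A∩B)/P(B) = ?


P(A|B) = 0.0450/0.4670 = 0.0964

P(A|B) = 0.0964


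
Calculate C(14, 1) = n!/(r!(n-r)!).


C(14,1) = 14!/(1! × 13!)
= 87178291200/(1 × 6227020800)
= 14

C(14,1) = 14


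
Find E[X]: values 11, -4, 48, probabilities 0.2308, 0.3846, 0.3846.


E[X] = 11*0.2308 - 4*0.3846 + 48*0.3846
= 2.5388 - 1.5384 + 18.4608
= 19.4612

E[X] = 19.4612


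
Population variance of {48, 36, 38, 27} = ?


Mean = 37.2500
Squared deviations: 115.5625, 1.5625, 0.5625, 105.0625
Sum = 222.7500
Variance = 222.7500/4 = 55.6875

Variance = 55.6875


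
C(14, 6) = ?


C(14,6) = 14!/(6! × 8!)
= 87178291200/(720 × 40320)
= 3003

C(14,6) = 3003


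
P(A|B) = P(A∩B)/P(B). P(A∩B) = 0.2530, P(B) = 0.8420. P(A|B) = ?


P(A|B) = 0.2530/0.8420 = 0.3005

P(A|B) = 0.3005


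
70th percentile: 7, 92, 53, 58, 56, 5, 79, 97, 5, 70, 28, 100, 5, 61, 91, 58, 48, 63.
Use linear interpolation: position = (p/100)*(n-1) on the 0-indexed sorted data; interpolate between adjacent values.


Sorted: 5, 5, 5, 7, 28, 48, 53, 56, 58, 58, 61, 63, 70, 79, 91, 92, 97, 100
n = 18
Index = 70/100 * 17 = 11.9000
Lower = data[11] = 63, Upper = data[12] = 70
P70 = 63 + 0.9000*(7) = 69.3000

P70 = 69.3000


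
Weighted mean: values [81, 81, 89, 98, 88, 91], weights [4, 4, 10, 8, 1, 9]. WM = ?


Numerator = 81*4 + 81*4 + 89*10 + 98*8 + 88*1 + 91*9 = 3229
Denominator = 4 + 4 + 10 + 8 + 1 + 9 = 36
WM = 3229/36 = 89.6944

WM = 89.6944


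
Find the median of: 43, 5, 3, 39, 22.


Sorted: 3, 5, 22, 39, 43
n = 5 (odd)
Middle value = 22

Median = 22


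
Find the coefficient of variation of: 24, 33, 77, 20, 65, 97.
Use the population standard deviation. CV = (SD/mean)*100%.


Mean = 52.6667
SD = 28.8251
CV = (28.8251/52.6667)*100 = 54.7313%

CV = 54.7313%


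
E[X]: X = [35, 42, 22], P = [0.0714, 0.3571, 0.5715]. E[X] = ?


E[X] = 35*0.0714 + 42*0.3571 + 22*0.5715
= 2.4990 + 14.9982 + 12.5730
= 30.0702

E[X] = 30.0702


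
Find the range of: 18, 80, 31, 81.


Max = 81, Min = 18
Range = 81 - 18 = 63

Range = 63


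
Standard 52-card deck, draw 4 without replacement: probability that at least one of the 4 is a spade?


P(at least one) = 1 - P(none)
P(none) = (39/52) × (38/51) × (37/50) × (36/49) = 0.303818
P(at least one) = 1 - 0.303818 = 0.6962

P = 0.6962


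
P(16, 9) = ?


P(16,9) = 16!/7!
= 20922789888000/5040
= 4151347200

P(16,9) = 4151347200


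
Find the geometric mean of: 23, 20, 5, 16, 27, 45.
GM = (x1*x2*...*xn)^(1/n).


Product = 23 × 20 × 5 × 16 × 27 × 45 = 44712000
GM = 44712000^(1/6) = 18.8396

GM = 18.8396


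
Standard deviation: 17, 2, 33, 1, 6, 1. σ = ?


Mean = 10.0000
Variance = 136.6667
SD = sqrt(136.6667) = 11.6905

SD = 11.6905


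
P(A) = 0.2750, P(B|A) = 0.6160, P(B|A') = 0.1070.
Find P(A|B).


P(B) = P(B|A)*P(A) + P(B|A')*P(A')
= 0.6160*0.2750 + 0.1070*0.7250
= 0.169400 + 0.077575 = 0.246975
P(A|B) = 0.169400/0.246975 = 0.6859

P(A|B) = 0.6859


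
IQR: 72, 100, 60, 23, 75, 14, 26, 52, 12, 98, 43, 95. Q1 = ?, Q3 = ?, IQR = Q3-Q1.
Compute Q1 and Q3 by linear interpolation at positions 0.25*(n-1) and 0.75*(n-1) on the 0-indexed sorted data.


Sorted: 12, 14, 23, 26, 43, 52, 60, 72, 75, 95, 98, 100
Q1 (25th %ile) = 25.2500
Q3 (75th %ile) = 80.0000
IQR = 80.0000 - 25.2500 = 54.7500

IQR = 54.7500


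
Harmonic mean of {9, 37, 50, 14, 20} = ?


Sum of reciprocals = 1/9 + 1/37 + 1/50 + 1/14 + 1/20 = 0.279567
HM = 5/0.279567 = 17.8848

HM = 17.8848


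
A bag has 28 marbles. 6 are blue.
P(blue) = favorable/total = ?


P = 6/28 = 0.2143

P = 0.2143


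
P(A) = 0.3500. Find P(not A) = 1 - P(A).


P(not A) = 1 - 0.3500 = 0.6500

P(not A) = 0.6500


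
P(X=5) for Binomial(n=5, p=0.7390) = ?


C(5,5) = 1
p^5 = 0.220405
(1-p)^0 = 1.000000
P = 1 * 0.220405 * 1.000000 = 0.2204

P(X=5) = 0.2204


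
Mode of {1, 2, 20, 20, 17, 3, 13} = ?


Frequencies: 1:1, 2:1, 3:1, 13:1, 17:1, 20:2
Max frequency = 2
Mode = 20

Mode = 20


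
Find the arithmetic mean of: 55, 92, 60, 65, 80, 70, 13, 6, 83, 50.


Sum = 55 + 92 + 60 + 65 + 80 + 70 + 13 + 6 + 83 + 50 = 574
n = 10
Mean = 574/10 = 57.4000

Mean = 57.4000


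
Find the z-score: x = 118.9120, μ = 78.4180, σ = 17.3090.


z = (118.9120 - 78.4180)/17.3090
= 40.4940/17.3090
= 2.3395

z = 2.3395


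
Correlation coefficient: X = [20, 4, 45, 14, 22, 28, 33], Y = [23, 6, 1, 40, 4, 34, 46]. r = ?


Mean X = 23.7143, Mean Y = 22.0000
SD X = 12.290697, SD Y = 17.179722
Cov = -0.714286
r = -0.714286/(12.290697*17.179722) = -0.0034

r = -0.0034


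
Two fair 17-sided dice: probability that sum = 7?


Total outcomes = 17×17 = 289
Favorable (sum = 7): 6
P = 6/289 = 0.0208

P = 0.0208


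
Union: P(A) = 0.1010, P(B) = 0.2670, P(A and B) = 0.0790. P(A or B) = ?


P(A∪B) = 0.1010 + 0.2670 - 0.0790
= 0.3680 - 0.0790
= 0.2890

P(A∪B) = 0.2890


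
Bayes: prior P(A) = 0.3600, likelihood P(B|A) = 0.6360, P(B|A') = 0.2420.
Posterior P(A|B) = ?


P(B) = P(B|A)*P(A) + P(B|A')*P(A')
= 0.6360*0.3600 + 0.2420*0.6400
= 0.228960 + 0.154880 = 0.383840
P(A|B) = 0.228960/0.383840 = 0.5965

P(A|B) = 0.5965


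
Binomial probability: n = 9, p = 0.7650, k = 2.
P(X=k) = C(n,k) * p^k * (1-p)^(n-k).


C(9,2) = 36
p^2 = 0.585225
(1-p)^7 = 3.957993e-05
P = 36 * 0.585225 * 3.957993e-05 = 0.0008

P(X=2) = 0.0008


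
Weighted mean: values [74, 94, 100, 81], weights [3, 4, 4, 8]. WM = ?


Numerator = 74*3 + 94*4 + 100*4 + 81*8 = 1646
Denominator = 3 + 4 + 4 + 8 = 19
WM = 1646/19 = 86.6316

WM = 86.6316


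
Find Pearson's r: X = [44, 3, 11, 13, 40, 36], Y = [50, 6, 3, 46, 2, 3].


Mean X = 24.5000, Mean Y = 18.3333
SD X = 15.966110, SD Y = 21.044925
Cov = 57.000000
r = 57.000000/(15.966110*21.044925) = 0.1696

r = 0.1696


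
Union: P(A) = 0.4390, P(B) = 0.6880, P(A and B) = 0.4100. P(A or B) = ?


P(A∪B) = 0.4390 + 0.6880 - 0.4100
= 1.1270 - 0.4100
= 0.7170

P(A∪B) = 0.7170


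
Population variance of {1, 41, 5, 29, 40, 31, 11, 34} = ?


Mean = 24.0000
Squared deviations: 529.0000, 289.0000, 361.0000, 25.0000, 256.0000, 49.0000, 169.0000, 100.0000
Sum = 1778.0000
Variance = 1778.0000/8 = 222.2500

Variance = 222.2500


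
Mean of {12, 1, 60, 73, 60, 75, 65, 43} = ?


Sum = 12 + 1 + 60 + 73 + 60 + 75 + 65 + 43 = 389
n = 8
Mean = 389/8 = 48.6250

Mean = 48.6250


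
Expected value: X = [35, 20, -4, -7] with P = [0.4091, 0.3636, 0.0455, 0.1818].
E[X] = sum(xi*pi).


E[X] = 35*0.4091 + 20*0.3636 - 4*0.0455 - 7*0.1818
= 14.3185 + 7.2720 - 0.1820 - 1.2726
= 20.1359

E[X] = 20.1359


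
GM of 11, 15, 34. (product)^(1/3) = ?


Product = 11 × 15 × 34 = 5610
GM = 5610^(1/3) = 17.7686

GM = 17.7686


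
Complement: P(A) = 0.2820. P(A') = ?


P(not A) = 1 - 0.2820 = 0.7180

P(not A) = 0.7180


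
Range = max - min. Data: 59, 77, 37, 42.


Max = 77, Min = 37
Range = 77 - 37 = 40

Range = 40


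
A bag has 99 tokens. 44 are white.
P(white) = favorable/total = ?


P = 44/99 = 0.4444

P = 0.4444


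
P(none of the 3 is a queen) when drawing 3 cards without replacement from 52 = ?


P(no queens) = (48/52) × (47/51) × (46/50)
= 0.7826

P = 0.7826


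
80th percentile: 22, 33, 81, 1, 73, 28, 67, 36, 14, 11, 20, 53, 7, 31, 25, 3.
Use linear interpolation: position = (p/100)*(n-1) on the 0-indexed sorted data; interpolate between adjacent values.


Sorted: 1, 3, 7, 11, 14, 20, 22, 25, 28, 31, 33, 36, 53, 67, 73, 81
n = 16
Index = 80/100 * 15 = 12.0000
Lower = data[12] = 53, Upper = data[13] = 67
P80 = 53 + 0*(14) = 53.0000

P80 = 53.0000


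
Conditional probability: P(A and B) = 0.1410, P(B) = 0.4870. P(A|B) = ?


P(A|B) = 0.1410/0.4870 = 0.2895

P(A|B) = 0.2895


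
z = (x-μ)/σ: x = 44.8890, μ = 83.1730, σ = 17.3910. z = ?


z = (44.8890 - 83.1730)/17.3910
= -38.2840/17.3910
= -2.2014

z = -2.2014


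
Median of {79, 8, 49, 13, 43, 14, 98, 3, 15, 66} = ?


Sorted: 3, 8, 13, 14, 15, 43, 49, 66, 79, 98
n = 10 (even)
Middle values: 15 and 43
Median = (15+43)/2 = 29.0000

Median = 29.0000


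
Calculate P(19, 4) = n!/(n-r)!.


P(19,4) = 19!/15!
= 121645100408832000/1307674368000
= 93024

P(19,4) = 93024


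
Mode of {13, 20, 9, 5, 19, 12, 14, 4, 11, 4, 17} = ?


Frequencies: 4:2, 5:1, 9:1, 11:1, 12:1, 13:1, 14:1, 17:1, 19:1, 20:1
Max frequency = 2
Mode = 4

Mode = 4


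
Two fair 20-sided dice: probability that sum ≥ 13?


Total outcomes = 20×20 = 400
Favorable (sum ≥ 13): 334
P = 334/400 = 0.8350

P = 0.8350


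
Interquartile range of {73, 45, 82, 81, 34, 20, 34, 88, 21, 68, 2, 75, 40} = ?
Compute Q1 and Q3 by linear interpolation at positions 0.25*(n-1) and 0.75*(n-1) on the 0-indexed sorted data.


Sorted: 2, 20, 21, 34, 34, 40, 45, 68, 73, 75, 81, 82, 88
Q1 (25th %ile) = 34.0000
Q3 (75th %ile) = 75.0000
IQR = 75.0000 - 34.0000 = 41.0000

IQR = 41.0000


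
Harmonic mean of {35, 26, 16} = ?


Sum of reciprocals = 1/35 + 1/26 + 1/16 = 0.129533
HM = 3/0.129533 = 23.1601

HM = 23.1601


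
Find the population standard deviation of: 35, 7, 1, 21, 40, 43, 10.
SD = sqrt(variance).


Mean = 22.4286
Variance = 249.1020
SD = sqrt(249.1020) = 15.7830

SD = 15.7830


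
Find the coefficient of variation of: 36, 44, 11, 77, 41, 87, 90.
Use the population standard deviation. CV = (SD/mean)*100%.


Mean = 55.1429
SD = 27.6376
CV = (27.6376/55.1429)*100 = 50.1200%

CV = 50.1200%


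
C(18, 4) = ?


C(18,4) = 18!/(4! × 14!)
= 6402373705728000/(24 × 87178291200)
= 3060

C(18,4) = 3060


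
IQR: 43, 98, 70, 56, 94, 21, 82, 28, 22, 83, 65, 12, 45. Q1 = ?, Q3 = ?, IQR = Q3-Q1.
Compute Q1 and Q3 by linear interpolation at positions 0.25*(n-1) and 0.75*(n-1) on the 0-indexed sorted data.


Sorted: 12, 21, 22, 28, 43, 45, 56, 65, 70, 82, 83, 94, 98
Q1 (25th %ile) = 28.0000
Q3 (75th %ile) = 82.0000
IQR = 82.0000 - 28.0000 = 54.0000

IQR = 54.0000


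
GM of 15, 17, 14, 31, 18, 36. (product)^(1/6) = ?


Product = 15 × 17 × 14 × 31 × 18 × 36 = 71714160
GM = 71714160^(1/6) = 20.3830

GM = 20.3830


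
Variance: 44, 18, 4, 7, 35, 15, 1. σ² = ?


Mean = 17.7143
Squared deviations: 690.9388, 0.0816, 188.0816, 114.7959, 298.7959, 7.3673, 279.3673
Sum = 1579.4286
Variance = 1579.4286/7 = 225.6327

Variance = 225.6327


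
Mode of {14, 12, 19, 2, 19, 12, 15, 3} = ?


Frequencies: 2:1, 3:1, 12:2, 14:1, 15:1, 19:2
Max frequency = 2
Mode = 12, 19

Mode = 12, 19


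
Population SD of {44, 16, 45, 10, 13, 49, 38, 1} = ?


Mean = 27.0000
Variance = 312.5000
SD = sqrt(312.5000) = 17.6777

SD = 17.6777


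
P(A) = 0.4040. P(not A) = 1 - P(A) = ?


P(not A) = 1 - 0.4040 = 0.5960

P(not A) = 0.5960


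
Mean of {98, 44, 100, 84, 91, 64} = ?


Sum = 98 + 44 + 100 + 84 + 91 + 64 = 481
n = 6
Mean = 481/6 = 80.1667

Mean = 80.1667


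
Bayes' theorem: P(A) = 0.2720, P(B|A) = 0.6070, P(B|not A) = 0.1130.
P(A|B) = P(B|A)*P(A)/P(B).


P(B) = P(B|A)*P(A) + P(B|A')*P(A')
= 0.6070*0.2720 + 0.1130*0.7280
= 0.165104 + 0.082264 = 0.247368
P(A|B) = 0.165104/0.247368 = 0.6674

P(A|B) = 0.6674


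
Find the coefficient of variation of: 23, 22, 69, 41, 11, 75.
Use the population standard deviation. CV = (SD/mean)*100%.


Mean = 40.1667
SD = 24.2241
CV = (24.2241/40.1667)*100 = 60.3089%

CV = 60.3089%


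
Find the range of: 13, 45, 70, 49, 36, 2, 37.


Max = 70, Min = 2
Range = 70 - 2 = 68

Range = 68


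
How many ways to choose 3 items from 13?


C(13,3) = 13!/(3! × 10!)
= 6227020800/(6 × 3628800)
= 286

C(13,3) = 286


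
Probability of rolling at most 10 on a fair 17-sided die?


Favorable outcomes (roll ≤ 10): 10
Total outcomes = 17
P = 10/17 = 0.5882

P = 0.5882


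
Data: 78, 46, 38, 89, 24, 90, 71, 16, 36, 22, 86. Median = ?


Sorted: 16, 22, 24, 36, 38, 46, 71, 78, 86, 89, 90
n = 11 (odd)
Middle value = 46

Median = 46


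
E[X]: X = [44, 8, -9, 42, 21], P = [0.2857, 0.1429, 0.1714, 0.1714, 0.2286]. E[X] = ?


E[X] = 44*0.2857 + 8*0.1429 - 9*0.1714 + 42*0.1714 + 21*0.2286
= 12.5708 + 1.1432 - 1.5426 + 7.1988 + 4.8006
= 24.1708

E[X] = 24.1708


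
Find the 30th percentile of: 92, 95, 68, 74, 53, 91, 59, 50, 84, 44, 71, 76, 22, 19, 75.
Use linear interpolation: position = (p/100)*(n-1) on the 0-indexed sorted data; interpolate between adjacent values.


Sorted: 19, 22, 44, 50, 53, 59, 68, 71, 74, 75, 76, 84, 91, 92, 95
n = 15
Index = 30/100 * 14 = 4.2000
Lower = data[4] = 53, Upper = data[5] = 59
P30 = 53 + 0.2000*(6) = 54.2000

P30 = 54.2000


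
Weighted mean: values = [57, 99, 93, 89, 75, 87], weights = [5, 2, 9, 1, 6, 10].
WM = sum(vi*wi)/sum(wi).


Numerator = 57*5 + 99*2 + 93*9 + 89*1 + 75*6 + 87*10 = 2729
Denominator = 5 + 2 + 9 + 1 + 6 + 10 = 33
WM = 2729/33 = 82.6970

WM = 82.6970


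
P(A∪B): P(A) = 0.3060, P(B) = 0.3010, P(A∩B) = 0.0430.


P(A∪B) = 0.3060 + 0.3010 - 0.0430
= 0.6070 - 0.0430
= 0.5640

P(A∪B) = 0.5640


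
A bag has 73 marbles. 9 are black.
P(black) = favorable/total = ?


P = 9/73 = 0.1233

P = 0.1233


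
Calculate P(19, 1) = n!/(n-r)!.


P(19,1) = 19!/18!
= 121645100408832000/6402373705728000
= 19

P(19,1) = 19


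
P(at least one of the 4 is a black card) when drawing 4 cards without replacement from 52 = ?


P(at least one) = 1 - P(none)
P(none) = (26/52) × (25/51) × (24/50) × (23/49) = 0.055222
P(at least one) = 1 - 0.055222 = 0.9448

P = 0.9448


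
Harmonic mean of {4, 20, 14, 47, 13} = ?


Sum of reciprocals = 1/4 + 1/20 + 1/14 + 1/47 + 1/13 = 0.469628
HM = 5/0.469628 = 10.6467

HM = 10.6467


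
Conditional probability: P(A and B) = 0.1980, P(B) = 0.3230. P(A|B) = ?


P(A|B) = 0.1980/0.3230 = 0.6130

P(A|B) = 0.6130


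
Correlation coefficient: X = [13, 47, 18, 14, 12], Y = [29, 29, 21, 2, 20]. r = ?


Mean X = 20.8000, Mean Y = 20.2000
SD X = 13.257451, SD Y = 9.867117
Cov = 57.040000
r = 57.040000/(13.257451*9.867117) = 0.4360

r = 0.4360


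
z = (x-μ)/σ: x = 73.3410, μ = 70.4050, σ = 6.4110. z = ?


z = (73.3410 - 70.4050)/6.4110
= 2.9360/6.4110
= 0.4580

z = 0.4580


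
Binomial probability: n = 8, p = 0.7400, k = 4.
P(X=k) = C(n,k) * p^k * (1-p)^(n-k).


C(8,4) = 70
p^4 = 0.299866
(1-p)^4 = 0.004570
P = 70 * 0.299866 * 0.004570 = 0.0959

P(X=4) = 0.0959


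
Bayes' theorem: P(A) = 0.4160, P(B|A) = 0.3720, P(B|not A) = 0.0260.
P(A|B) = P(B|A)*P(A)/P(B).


P(B) = P(B|A)*P(A) + P(B|A')*P(A')
= 0.3720*0.4160 + 0.0260*0.5840
= 0.154752 + 0.015184 = 0.169936
P(A|B) = 0.154752/0.169936 = 0.9106

P(A|B) = 0.9106


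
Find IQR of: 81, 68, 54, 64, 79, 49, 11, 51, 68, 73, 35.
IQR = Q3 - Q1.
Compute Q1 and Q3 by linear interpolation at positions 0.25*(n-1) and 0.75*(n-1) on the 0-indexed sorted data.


Sorted: 11, 35, 49, 51, 54, 64, 68, 68, 73, 79, 81
Q1 (25th %ile) = 50.0000
Q3 (75th %ile) = 70.5000
IQR = 70.5000 - 50.0000 = 20.5000

IQR = 20.5000


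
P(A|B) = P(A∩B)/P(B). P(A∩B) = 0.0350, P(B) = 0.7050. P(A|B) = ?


P(A|B) = 0.0350/0.7050 = 0.0496

P(A|B) = 0.0496


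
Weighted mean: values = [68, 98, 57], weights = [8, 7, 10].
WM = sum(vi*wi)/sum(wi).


Numerator = 68*8 + 98*7 + 57*10 = 1800
Denominator = 8 + 7 + 10 = 25
WM = 1800/25 = 72.0000

WM = 72.0000


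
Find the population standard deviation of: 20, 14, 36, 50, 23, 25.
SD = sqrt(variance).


Mean = 28.0000
Variance = 140.3333
SD = sqrt(140.3333) = 11.8462

SD = 11.8462


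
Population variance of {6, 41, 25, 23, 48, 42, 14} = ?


Mean = 28.4286
Squared deviations: 503.0408, 158.0408, 11.7551, 29.4694, 383.0408, 184.1837, 208.1837
Sum = 1477.7143
Variance = 1477.7143/7 = 211.1020

Variance = 211.1020


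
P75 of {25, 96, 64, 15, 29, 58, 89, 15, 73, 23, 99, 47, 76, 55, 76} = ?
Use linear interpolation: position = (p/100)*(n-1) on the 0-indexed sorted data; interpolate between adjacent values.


Sorted: 15, 15, 23, 25, 29, 47, 55, 58, 64, 73, 76, 76, 89, 96, 99
n = 15
Index = 75/100 * 14 = 10.5000
Lower = data[10] = 76, Upper = data[11] = 76
P75 = 76 + 0.5000*(0) = 76.0000

P75 = 76.0000


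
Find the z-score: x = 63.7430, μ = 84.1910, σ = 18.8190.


z = (63.7430 - 84.1910)/18.8190
= -20.4480/18.8190
= -1.0866

z = -1.0866


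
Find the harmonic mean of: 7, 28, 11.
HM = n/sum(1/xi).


Sum of reciprocals = 1/7 + 1/28 + 1/11 = 0.269481
HM = 3/0.269481 = 11.1325

HM = 11.1325


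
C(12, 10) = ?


C(12,10) = 12!/(10! × 2!)
= 479001600/(3628800 × 2)
= 66

C(12,10) = 66


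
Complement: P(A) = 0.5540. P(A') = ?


P(not A) = 1 - 0.5540 = 0.4460

P(not A) = 0.4460


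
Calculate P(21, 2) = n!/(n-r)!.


P(21,2) = 21!/19!
= 51090942171709440000/121645100408832000
= 420

P(21,2) = 420


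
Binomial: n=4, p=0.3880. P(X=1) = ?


C(4,1) = 4
p^1 = 0.388000
(1-p)^3 = 0.229221
P = 4 * 0.388000 * 0.229221 = 0.3558

P(X=1) = 0.3558


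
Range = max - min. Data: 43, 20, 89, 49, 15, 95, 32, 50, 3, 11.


Max = 95, Min = 3
Range = 95 - 3 = 92

Range = 92


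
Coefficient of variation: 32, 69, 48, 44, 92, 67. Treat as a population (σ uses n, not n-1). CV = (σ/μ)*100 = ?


Mean = 58.6667
SD = 19.6949
CV = (19.6949/58.6667)*100 = 33.5708%

CV = 33.5708%


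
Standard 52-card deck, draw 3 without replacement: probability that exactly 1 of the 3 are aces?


Hypergeometric: P(X=1) = C(4,1)·C(48,2) / C(52,3)
= 4 × 1128 / 22100
= 4512/22100 = 0.2042

P = 0.2042


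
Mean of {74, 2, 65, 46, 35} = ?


Sum = 74 + 2 + 65 + 46 + 35 = 222
n = 5
Mean = 222/5 = 44.4000

Mean = 44.4000


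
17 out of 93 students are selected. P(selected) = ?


P = 17/93 = 0.1828

P = 0.1828


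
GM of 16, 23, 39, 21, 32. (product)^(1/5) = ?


Product = 16 × 23 × 39 × 21 × 32 = 9644544
GM = 9644544^(1/5) = 24.9377

GM = 24.9377


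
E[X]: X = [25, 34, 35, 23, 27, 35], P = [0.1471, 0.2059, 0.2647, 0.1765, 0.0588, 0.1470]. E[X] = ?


E[X] = 25*0.1471 + 34*0.2059 + 35*0.2647 + 23*0.1765 + 27*0.0588 + 35*0.1470
= 3.6775 + 7.0006 + 9.2645 + 4.0595 + 1.5876 + 5.1450
= 30.7347

E[X] = 30.7347


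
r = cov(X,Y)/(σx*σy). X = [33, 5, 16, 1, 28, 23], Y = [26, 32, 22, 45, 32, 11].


Mean X = 17.6667, Mean Y = 28.0000
SD X = 11.628509, SD Y = 10.408330
Cov = -67.333333
r = -67.333333/(11.628509*10.408330) = -0.5563

r = -0.5563


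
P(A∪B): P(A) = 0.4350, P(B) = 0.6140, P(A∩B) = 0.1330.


P(A∪B) = 0.4350 + 0.6140 - 0.1330
= 1.0490 - 0.1330
= 0.9160

P(A∪B) = 0.9160


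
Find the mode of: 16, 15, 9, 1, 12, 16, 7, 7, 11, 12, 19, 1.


Frequencies: 1:2, 7:2, 9:1, 11:1, 12:2, 15:1, 16:2, 19:1
Max frequency = 2
Mode = 1, 7, 12, 16

Mode = 1, 7, 12, 16


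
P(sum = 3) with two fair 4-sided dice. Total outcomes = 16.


Total outcomes = 4×4 = 16
Favorable (sum = 3): 2
P = 2/16 = 0.1250

P = 0.1250


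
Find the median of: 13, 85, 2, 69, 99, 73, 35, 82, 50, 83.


Sorted: 2, 13, 35, 50, 69, 73, 82, 83, 85, 99
n = 10 (even)
Middle values: 69 and 73
Median = (69+73)/2 = 71.0000

Median = 71.0000


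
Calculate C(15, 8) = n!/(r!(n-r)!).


C(15,8) = 15!/(8! × 7!)
= 1307674368000/(40320 × 5040)
= 6435

C(15,8) = 6435


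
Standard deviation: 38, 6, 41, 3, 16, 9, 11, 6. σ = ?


Mean = 16.2500
Variance = 193.9375
SD = sqrt(193.9375) = 13.9261

SD = 13.9261


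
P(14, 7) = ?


P(14,7) = 14!/7!
= 87178291200/5040
= 17297280

P(14,7) = 17297280


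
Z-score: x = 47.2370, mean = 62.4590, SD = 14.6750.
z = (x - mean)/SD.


z = (47.2370 - 62.4590)/14.6750
= -15.2220/14.6750
= -1.0373

z = -1.0373


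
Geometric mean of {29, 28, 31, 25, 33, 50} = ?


Product = 29 × 28 × 31 × 25 × 33 × 50 = 1038345000
GM = 1038345000^(1/6) = 31.8217

GM = 31.8217


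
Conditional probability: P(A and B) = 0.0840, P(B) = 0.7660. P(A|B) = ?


P(A|B) = 0.0840/0.7660 = 0.1097

P(A|B) = 0.1097


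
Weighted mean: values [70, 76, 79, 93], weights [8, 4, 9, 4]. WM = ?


Numerator = 70*8 + 76*4 + 79*9 + 93*4 = 1947
Denominator = 8 + 4 + 9 + 4 = 25
WM = 1947/25 = 77.8800

WM = 77.8800


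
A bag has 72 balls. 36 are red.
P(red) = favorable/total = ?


P = 36/72 = 0.5000

P = 0.5000


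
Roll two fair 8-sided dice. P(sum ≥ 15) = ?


Total outcomes = 8×8 = 64
Favorable (sum ≥ 15): 3
P = 3/64 = 0.0469

P = 0.0469


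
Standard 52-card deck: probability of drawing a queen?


4 queens in 52 cards
P = 4/52 = 0.0769

P = 0.0769


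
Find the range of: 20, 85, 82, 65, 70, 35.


Max = 85, Min = 20
Range = 85 - 20 = 65

Range = 65


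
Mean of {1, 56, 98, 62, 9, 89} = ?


Sum = 1 + 56 + 98 + 62 + 9 + 89 = 315
n = 6
Mean = 315/6 = 52.5000

Mean = 52.5000


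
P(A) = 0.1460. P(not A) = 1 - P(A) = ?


P(not A) = 1 - 0.1460 = 0.8540

P(not A) = 0.8540


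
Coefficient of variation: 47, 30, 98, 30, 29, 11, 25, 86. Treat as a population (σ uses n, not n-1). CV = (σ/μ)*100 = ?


Mean = 44.5000
SD = 29.0560
CV = (29.0560/44.5000)*100 = 65.2943%

CV = 65.2943%


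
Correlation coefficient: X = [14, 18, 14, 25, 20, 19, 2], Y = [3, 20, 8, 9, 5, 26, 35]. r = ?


Mean X = 16.0000, Mean Y = 15.1429
SD X = 6.697548, SD Y = 11.179427
Cov = -41.857143
r = -41.857143/(6.697548*11.179427) = -0.5590

r = -0.5590
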